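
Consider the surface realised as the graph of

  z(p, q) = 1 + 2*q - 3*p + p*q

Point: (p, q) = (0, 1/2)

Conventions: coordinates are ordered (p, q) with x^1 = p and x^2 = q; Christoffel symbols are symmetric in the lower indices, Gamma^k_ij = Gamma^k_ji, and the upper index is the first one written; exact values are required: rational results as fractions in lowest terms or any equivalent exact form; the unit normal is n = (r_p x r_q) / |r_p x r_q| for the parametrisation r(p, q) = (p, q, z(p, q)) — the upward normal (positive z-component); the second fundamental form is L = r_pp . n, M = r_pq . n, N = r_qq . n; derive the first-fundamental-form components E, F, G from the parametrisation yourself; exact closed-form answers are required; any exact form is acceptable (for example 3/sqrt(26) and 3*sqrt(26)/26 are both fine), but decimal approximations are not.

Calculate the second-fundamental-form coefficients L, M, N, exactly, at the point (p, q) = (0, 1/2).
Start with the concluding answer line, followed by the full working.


Answer: L = 0, M = 2*sqrt(5)/15, N = 0

z_p = -5/2, z_q = 2, z_pp = 0, z_pq = 1, z_qq = 0
E = 29/4, F = -5, G = 5; answer radicand W^2 = 45/4
unnormalised second-form numerators: l = 0, m = 1, n = 0; L = l/sqrt(45/4), and similarly M = m/sqrt(W^2), N = n/sqrt(W^2)


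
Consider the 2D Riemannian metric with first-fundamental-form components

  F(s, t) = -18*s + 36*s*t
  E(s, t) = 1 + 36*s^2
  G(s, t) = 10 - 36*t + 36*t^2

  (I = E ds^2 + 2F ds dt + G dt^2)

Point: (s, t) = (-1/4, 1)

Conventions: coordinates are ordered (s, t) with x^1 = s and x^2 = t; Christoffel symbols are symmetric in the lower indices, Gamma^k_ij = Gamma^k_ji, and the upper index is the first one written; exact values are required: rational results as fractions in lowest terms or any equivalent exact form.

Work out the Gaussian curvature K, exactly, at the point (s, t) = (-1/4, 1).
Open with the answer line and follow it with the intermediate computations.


Answer: K = 576/2401

E = 13/4, F = -9/2, G = 10, EG - F^2 = 49/4 at the point
E_s = -18, E_t = 0, F_s = 18, F_t = -9, G_s = 0, G_t = 36
E_tt = 0, F_st = 36, G_ss = 0
By Brioschi, K is (det M1 - det M2) divided by (EG - F^2) squared.
M1 = [[-E_tt/2 + F_st - G_ss/2, E_s/2, F_s - E_t/2], [F_t - G_s/2, E, F], [G_t/2, F, G]] = [[36, -9, 18], [-9, 13/4, -9/2], [18, -9/2, 10]]; det M1 = 36
M2 = [[0, E_t/2, G_s/2], [E_t/2, E, F], [G_s/2, F, G]] = [[0, 0, 0], [0, 13/4, -9/2], [0, -9/2, 10]]; det M2 = 0
det M1 - det M2 = 36; K = 36 / (49/4)^2 = 576/2401


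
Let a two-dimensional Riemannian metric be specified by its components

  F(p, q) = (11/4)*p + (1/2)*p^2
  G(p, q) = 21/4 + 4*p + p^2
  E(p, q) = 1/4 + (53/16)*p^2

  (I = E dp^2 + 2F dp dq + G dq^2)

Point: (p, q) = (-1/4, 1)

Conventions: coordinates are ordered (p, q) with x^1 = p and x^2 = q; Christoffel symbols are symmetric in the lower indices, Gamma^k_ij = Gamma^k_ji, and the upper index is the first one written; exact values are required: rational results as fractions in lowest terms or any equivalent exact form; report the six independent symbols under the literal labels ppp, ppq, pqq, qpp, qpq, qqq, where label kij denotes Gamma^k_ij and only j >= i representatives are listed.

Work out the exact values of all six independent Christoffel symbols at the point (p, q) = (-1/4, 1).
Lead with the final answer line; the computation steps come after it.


Answer: Gamma_ppp = -2636/2103, Gamma_ppq = 1568/2103, Gamma_pqq = -10304/2103, Gamma_qpp = 818/2103, Gamma_qpq = 364/701, Gamma_qqq = -1568/2103

E = 117/256, F = -21/32, G = 69/16 at the point
E_p = -53/32, E_q = 0, F_p = 5/2, F_q = 0, G_p = 7/2, G_q = 0
EG - F^2 = 6309/4096;  g^inv = (4096/6309) * [[69/16, 21/32], [21/32, 117/256]]
first-kind symbols [ij,l] = (1/2)(d_i g_jl + d_j g_il - d_l g_ij): [pp,p] = E_p/2 = -53/64, [pp,q] = F_p - E_q/2 = 5/2, [pq,p] = E_q/2 = 0, [pq,q] = G_p/2 = 7/4, [qq,p] = F_q - G_p/2 = -7/4, [qq,q] = G_q/2 = 0
Gamma^p_ij = (G*[ij,p] - F*[ij,q])/(EG - F^2), Gamma^q_ij = (E*[ij,q] - F*[ij,p])/(EG - F^2)


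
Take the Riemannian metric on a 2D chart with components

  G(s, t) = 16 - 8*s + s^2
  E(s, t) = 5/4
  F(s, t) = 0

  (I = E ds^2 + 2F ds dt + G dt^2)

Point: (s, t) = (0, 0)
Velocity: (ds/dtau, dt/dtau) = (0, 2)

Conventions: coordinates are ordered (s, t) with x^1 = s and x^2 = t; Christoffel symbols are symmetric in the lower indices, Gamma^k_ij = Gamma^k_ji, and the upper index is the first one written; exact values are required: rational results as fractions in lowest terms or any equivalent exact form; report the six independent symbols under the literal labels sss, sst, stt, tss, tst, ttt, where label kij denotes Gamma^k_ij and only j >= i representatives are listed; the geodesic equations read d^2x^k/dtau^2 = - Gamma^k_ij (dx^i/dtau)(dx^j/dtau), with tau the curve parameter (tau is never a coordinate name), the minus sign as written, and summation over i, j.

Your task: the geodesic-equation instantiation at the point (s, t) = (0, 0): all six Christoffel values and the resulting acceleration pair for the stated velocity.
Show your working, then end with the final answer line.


E = 5/4, F = 0, G = 16 at the point
E_s = 0, E_t = 0, F_s = 0, F_t = 0, G_s = -8, G_t = 0
EG - F^2 = 20;  g^inv = (1/20) * [[16, 0], [0, 5/4]]
first-kind symbols [ij,l] = (1/2)(d_i g_jl + d_j g_il - d_l g_ij): [ss,s] = E_s/2 = 0, [ss,t] = F_s - E_t/2 = 0, [st,s] = E_t/2 = 0, [st,t] = G_s/2 = -4, [tt,s] = F_t - G_s/2 = 4, [tt,t] = G_t/2 = 0
Gamma^s_ij = (G*[ij,s] - F*[ij,t])/(EG - F^2), Gamma^t_ij = (E*[ij,t] - F*[ij,s])/(EG - F^2)
Gamma_sss = 0, Gamma_sst = 0, Gamma_stt = 16/5, Gamma_tss = 0, Gamma_tst = -1/4, Gamma_ttt = 0
d^2s/dtau^2 = -(Gamma_sss*(0)^2 + 2*Gamma_sst*(0)*(2) + Gamma_stt*(2)^2) = -64/5
d^2t/dtau^2 = -(Gamma_tss*(0)^2 + 2*Gamma_tst*(0)*(2) + Gamma_ttt*(2)^2) = 0

Answer: Gamma_sss = 0, Gamma_sst = 0, Gamma_stt = 16/5, Gamma_tss = 0, Gamma_tst = -1/4, Gamma_ttt = 0; accelerations (d^2s/dtau^2, d^2t/dtau^2) = (-64/5, 0)


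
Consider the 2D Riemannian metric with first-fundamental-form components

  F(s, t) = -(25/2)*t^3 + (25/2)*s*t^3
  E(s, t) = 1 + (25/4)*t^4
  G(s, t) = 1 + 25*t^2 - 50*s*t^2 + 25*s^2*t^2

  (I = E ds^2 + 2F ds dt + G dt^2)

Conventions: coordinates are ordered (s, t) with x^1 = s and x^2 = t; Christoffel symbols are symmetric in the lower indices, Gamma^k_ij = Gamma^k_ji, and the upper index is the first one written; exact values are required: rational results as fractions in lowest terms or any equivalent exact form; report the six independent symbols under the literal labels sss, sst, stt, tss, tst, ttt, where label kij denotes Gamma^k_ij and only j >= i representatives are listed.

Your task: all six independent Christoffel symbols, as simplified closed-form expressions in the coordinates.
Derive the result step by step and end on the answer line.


E = 1 + (25/4)*t^4; F = -(25/2)*t^3 + (25/2)*s*t^3; G = 1 + 25*t^2 - 50*s*t^2 + 25*s^2*t^2
Gamma^k_ij = (1/2) g^{kl} (d_i g_jl + d_j g_il - d_l g_ij), with g^inv = (1/(EG-F^2)) [[G, -F], [-F, E]]
first partials: E_s = 0, E_t = 25*t^3, F_s = (25/2)*t^3, F_t = -(75/2)*t^2 + (75/2)*s*t^2, G_s = -50*t^2 + 50*s*t^2, G_t = 50*t - 100*s*t + 50*s^2*t
D = EG - F^2 = 1 + 25*t^2 - 50*s*t^2 + (25/4)*t^4 + 25*s^2*t^2
expanded: Gamma^s_ss = (G E_s - 2F F_s + F E_t)/(2D), Gamma^s_st = (G E_t - F G_s)/(2D), Gamma^s_tt = (2G F_t - G G_s - F G_t)/(2D), Gamma^t_ss = (2E F_s - E E_t - F E_s)/(2D), Gamma^t_st = (E G_s - F E_t)/(2D), Gamma^t_tt = (E G_t - 2F F_t + F G_s)/(2D); substitute and cancel common factors

Answer: Gamma_sss = 0, Gamma_sst = 50*t^3/(100*s^2*t^2 - 200*s*t^2 + 25*t^4 + 100*t^2 + 4), Gamma_stt = (50*s*t^2 - 50*t^2)/(100*s^2*t^2 - 200*s*t^2 + 25*t^4 + 100*t^2 + 4), Gamma_tss = 0, Gamma_tst = (100*s*t^2 - 100*t^2)/(100*s^2*t^2 - 200*s*t^2 + 25*t^4 + 100*t^2 + 4), Gamma_ttt = (100*s^2*t - 200*s*t + 100*t)/(100*s^2*t^2 - 200*s*t^2 + 25*t^4 + 100*t^2 + 4)


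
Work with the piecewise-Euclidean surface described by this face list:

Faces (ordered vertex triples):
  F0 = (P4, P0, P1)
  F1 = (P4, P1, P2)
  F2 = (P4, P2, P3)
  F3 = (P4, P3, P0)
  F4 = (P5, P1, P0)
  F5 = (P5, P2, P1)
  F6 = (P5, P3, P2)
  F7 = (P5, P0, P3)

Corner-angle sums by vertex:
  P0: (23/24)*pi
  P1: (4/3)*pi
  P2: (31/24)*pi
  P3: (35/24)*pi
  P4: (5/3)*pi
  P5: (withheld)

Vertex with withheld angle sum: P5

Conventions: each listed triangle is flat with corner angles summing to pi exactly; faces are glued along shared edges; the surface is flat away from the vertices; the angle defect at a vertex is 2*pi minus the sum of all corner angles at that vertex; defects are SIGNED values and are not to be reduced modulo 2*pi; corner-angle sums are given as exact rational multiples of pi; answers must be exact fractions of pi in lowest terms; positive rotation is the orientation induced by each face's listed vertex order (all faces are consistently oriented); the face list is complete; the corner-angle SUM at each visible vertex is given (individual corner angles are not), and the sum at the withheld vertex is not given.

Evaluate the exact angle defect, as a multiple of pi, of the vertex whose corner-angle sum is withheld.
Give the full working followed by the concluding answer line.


V = 6, E = 12, F = 8; chi = V - E + F = 2
Gauss-Bonnet: total defect = 2*pi*chi = 4*pi; visible defects sum to (79/24)*pi

Answer: defect(P5) = (17/24)*pi


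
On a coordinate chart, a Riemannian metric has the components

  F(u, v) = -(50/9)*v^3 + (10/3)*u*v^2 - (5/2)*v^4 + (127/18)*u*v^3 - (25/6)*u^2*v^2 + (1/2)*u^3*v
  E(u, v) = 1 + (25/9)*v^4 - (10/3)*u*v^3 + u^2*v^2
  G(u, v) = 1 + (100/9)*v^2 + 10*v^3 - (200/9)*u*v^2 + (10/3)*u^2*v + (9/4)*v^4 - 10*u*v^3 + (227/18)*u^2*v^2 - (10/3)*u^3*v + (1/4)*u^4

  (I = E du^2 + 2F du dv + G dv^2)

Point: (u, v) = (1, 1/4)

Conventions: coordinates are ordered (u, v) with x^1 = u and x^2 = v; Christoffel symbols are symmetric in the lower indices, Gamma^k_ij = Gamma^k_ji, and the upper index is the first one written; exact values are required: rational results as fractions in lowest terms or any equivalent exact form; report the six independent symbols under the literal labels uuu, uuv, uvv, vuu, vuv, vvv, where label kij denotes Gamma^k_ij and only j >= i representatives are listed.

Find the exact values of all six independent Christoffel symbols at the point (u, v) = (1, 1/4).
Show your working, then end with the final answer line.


E = 2353/2304, F = 133/1536, G = 1385/1024 at the point
E_u = 7/96, E_v = 7/144, F_u = 199/1152, F_v = 5/24, G_u = 19/96, G_v = 57/64
EG - F^2 = 12661/9216;  g^inv = (9216/12661) * [[1385/1024, -133/1536], [-133/1536, 2353/2304]]
first-kind symbols [ij,l] = (1/2)(d_i g_jl + d_j g_il - d_l g_ij): [uu,u] = E_u/2 = 7/192, [uu,v] = F_u - E_v/2 = 19/128, [uv,u] = E_v/2 = 7/288, [uv,v] = G_u/2 = 19/192, [vv,u] = F_v - G_u/2 = 7/64, [vv,v] = G_v/2 = 57/128
Gamma^u_ij = (G*[ij,u] - F*[ij,v])/(EG - F^2), Gamma^v_ij = (E*[ij,v] - F*[ij,u])/(EG - F^2)

Answer: Gamma_uuu = 336/12661, Gamma_uuv = 224/12661, Gamma_uvv = 1008/12661, Gamma_vuu = 1368/12661, Gamma_vuv = 912/12661, Gamma_vvv = 4104/12661


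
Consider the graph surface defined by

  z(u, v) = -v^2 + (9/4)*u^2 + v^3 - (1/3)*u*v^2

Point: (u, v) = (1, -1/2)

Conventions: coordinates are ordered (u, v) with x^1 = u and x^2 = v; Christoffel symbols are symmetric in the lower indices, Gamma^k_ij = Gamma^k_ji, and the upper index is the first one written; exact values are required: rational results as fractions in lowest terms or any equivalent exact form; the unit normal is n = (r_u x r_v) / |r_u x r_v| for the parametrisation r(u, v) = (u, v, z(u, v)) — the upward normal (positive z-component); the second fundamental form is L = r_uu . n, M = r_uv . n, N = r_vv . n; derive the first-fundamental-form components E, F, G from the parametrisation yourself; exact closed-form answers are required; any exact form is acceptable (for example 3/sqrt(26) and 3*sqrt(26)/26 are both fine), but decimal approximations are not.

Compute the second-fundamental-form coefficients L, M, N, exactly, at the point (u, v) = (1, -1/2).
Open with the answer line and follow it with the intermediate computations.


Answer: L = 27*sqrt(3578)/1789, M = 2*sqrt(3578)/1789, N = -34*sqrt(3578)/1789

z_u = 53/12, z_v = 25/12, z_uu = 9/2, z_uv = 1/3, z_vv = -17/3
E = 2953/144, F = 1325/144, G = 769/144; answer radicand W^2 = 1789/72
unnormalised second-form numerators: l = 9/2, m = 1/3, n = -17/3; L = l/sqrt(1789/72), and similarly M = m/sqrt(W^2), N = n/sqrt(W^2)


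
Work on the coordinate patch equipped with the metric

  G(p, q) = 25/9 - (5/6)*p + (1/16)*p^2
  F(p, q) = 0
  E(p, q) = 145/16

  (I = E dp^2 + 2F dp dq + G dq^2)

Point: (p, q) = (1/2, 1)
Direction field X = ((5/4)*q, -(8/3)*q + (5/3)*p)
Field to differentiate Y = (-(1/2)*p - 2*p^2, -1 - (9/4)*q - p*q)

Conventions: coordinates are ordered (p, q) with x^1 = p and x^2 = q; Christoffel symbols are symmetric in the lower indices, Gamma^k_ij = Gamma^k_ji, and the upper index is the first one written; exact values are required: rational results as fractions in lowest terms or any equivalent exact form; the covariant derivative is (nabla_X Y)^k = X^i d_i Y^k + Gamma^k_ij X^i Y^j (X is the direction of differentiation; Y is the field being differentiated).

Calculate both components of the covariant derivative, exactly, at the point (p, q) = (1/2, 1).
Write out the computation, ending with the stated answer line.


E = 145/16, F = 0, G = 1369/576 at the point
E_p = 0, E_q = 0, F_p = 0, F_q = 0, G_p = -37/48, G_q = 0
EG - F^2 = 198505/9216;  g^inv = (9216/198505) * [[1369/576, 0], [0, 145/16]]
first-kind symbols [ij,l] = (1/2)(d_i g_jl + d_j g_il - d_l g_ij): [pp,p] = E_p/2 = 0, [pp,q] = F_p - E_q/2 = 0, [pq,p] = E_q/2 = 0, [pq,q] = G_p/2 = -37/96, [qq,p] = F_q - G_p/2 = 37/96, [qq,q] = G_q/2 = 0
Gamma^p_ij = (G*[ij,p] - F*[ij,q])/(EG - F^2), Gamma^q_ij = (E*[ij,q] - F*[ij,p])/(EG - F^2)
Gamma_ppp = 0, Gamma_ppq = 0, Gamma_pqq = 37/870, Gamma_qpp = 0, Gamma_qpq = -6/37, Gamma_qqq = 0
X = (5/4, -11/6), Y = (-3/4, -15/4) at the point

Answer: (nabla_X Y)^p = -3943/1392, (nabla_X Y)^q = 961/222


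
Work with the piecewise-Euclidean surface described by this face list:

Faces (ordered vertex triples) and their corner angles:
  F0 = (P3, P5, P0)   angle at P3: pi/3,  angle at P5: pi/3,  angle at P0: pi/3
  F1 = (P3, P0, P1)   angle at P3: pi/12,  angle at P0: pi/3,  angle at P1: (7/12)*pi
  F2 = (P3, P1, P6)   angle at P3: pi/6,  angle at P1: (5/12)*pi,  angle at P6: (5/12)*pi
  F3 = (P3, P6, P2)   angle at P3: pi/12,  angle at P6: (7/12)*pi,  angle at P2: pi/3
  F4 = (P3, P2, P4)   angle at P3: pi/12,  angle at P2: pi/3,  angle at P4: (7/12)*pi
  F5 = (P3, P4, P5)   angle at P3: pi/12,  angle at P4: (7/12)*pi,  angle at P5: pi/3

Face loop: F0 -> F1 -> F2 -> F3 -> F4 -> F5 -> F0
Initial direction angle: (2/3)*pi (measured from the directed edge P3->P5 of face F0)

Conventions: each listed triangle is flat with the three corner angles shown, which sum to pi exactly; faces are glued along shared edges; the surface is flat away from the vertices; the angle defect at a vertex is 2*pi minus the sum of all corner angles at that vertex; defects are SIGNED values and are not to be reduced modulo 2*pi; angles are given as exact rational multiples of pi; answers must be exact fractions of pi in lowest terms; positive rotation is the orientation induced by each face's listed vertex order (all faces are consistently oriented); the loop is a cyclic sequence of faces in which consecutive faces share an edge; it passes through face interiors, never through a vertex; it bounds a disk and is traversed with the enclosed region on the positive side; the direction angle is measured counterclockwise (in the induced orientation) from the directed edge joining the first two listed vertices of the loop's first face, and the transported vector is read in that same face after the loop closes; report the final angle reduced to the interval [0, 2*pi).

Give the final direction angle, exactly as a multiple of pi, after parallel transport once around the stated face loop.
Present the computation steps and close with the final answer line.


enclosed vertex P3: corner angles sum to (5/6)*pi, defect = 2*pi - (5/6)*pi = (7/6)*pi
by Gauss-Bonnet the loop rotates the vector by the enclosed defect sum (positive orientation, mod 2*pi)
final angle = (2/3)*pi + (7/6)*pi = (11/6)*pi (mod 2*pi)

Answer: final direction angle = (11/6)*pi


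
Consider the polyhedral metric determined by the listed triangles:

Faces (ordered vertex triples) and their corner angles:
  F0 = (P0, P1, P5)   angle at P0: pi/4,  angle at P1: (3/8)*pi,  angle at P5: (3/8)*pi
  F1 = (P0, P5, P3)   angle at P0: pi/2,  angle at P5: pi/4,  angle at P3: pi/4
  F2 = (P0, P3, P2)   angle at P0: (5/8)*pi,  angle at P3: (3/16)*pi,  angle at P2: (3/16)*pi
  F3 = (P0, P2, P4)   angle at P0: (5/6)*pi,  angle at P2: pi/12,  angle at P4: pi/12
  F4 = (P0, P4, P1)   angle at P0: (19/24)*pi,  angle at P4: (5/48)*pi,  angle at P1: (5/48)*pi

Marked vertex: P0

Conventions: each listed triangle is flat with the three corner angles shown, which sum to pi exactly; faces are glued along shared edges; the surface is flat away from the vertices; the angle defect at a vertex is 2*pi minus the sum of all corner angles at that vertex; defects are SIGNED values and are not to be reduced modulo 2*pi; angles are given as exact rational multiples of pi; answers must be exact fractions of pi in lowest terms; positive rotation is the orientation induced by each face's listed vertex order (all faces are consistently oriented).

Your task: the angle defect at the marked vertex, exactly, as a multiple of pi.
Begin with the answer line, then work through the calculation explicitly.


Answer: defect(P0) = -pi

Sum of corner angles at P0: 3*pi
defect = 2*pi - 3*pi


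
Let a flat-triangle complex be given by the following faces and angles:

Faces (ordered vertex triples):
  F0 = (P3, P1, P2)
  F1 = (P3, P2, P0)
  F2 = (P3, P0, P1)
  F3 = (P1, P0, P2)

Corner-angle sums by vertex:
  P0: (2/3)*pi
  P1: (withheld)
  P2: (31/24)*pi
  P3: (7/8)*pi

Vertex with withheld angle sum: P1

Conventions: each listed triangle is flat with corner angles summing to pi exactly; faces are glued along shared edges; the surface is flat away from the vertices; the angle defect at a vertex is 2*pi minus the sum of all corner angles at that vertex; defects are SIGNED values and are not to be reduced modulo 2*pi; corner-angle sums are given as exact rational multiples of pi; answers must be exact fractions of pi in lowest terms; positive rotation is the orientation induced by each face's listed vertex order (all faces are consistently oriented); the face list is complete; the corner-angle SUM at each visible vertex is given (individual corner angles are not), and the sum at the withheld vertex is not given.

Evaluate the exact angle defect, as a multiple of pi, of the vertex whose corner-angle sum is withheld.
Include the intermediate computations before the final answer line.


V = 4, E = 6, F = 4; chi = V - E + F = 2
Gauss-Bonnet: total defect = 2*pi*chi = 4*pi; visible defects sum to (19/6)*pi

Answer: defect(P1) = (5/6)*pi


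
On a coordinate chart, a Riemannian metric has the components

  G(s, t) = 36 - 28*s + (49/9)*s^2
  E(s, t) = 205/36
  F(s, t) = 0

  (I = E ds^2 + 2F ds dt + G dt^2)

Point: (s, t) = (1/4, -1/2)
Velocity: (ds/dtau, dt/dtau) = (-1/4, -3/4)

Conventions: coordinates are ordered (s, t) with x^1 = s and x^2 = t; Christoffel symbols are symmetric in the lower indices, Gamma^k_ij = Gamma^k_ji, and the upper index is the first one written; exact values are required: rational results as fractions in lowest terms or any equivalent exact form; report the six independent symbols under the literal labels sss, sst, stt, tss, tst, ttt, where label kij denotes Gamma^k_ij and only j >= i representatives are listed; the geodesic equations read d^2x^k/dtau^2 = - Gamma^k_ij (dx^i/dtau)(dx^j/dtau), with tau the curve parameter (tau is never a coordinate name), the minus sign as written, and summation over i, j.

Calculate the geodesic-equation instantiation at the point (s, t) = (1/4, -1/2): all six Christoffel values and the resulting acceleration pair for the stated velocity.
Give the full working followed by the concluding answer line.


E = 205/36, F = 0, G = 4225/144 at the point
E_s = 0, E_t = 0, F_s = 0, F_t = 0, G_s = -455/18, G_t = 0
EG - F^2 = 866125/5184;  g^inv = (5184/866125) * [[4225/144, 0], [0, 205/36]]
first-kind symbols [ij,l] = (1/2)(d_i g_jl + d_j g_il - d_l g_ij): [ss,s] = E_s/2 = 0, [ss,t] = F_s - E_t/2 = 0, [st,s] = E_t/2 = 0, [st,t] = G_s/2 = -455/36, [tt,s] = F_t - G_s/2 = 455/36, [tt,t] = G_t/2 = 0
Gamma^s_ij = (G*[ij,s] - F*[ij,t])/(EG - F^2), Gamma^t_ij = (E*[ij,t] - F*[ij,s])/(EG - F^2)
Gamma_sss = 0, Gamma_sst = 0, Gamma_stt = 91/41, Gamma_tss = 0, Gamma_tst = -28/65, Gamma_ttt = 0
d^2s/dtau^2 = -(Gamma_sss*(-1/4)^2 + 2*Gamma_sst*(-1/4)*(-3/4) + Gamma_stt*(-3/4)^2) = -819/656
d^2t/dtau^2 = -(Gamma_tss*(-1/4)^2 + 2*Gamma_tst*(-1/4)*(-3/4) + Gamma_ttt*(-3/4)^2) = 21/130

Answer: Gamma_sss = 0, Gamma_sst = 0, Gamma_stt = 91/41, Gamma_tss = 0, Gamma_tst = -28/65, Gamma_ttt = 0; accelerations (d^2s/dtau^2, d^2t/dtau^2) = (-819/656, 21/130)


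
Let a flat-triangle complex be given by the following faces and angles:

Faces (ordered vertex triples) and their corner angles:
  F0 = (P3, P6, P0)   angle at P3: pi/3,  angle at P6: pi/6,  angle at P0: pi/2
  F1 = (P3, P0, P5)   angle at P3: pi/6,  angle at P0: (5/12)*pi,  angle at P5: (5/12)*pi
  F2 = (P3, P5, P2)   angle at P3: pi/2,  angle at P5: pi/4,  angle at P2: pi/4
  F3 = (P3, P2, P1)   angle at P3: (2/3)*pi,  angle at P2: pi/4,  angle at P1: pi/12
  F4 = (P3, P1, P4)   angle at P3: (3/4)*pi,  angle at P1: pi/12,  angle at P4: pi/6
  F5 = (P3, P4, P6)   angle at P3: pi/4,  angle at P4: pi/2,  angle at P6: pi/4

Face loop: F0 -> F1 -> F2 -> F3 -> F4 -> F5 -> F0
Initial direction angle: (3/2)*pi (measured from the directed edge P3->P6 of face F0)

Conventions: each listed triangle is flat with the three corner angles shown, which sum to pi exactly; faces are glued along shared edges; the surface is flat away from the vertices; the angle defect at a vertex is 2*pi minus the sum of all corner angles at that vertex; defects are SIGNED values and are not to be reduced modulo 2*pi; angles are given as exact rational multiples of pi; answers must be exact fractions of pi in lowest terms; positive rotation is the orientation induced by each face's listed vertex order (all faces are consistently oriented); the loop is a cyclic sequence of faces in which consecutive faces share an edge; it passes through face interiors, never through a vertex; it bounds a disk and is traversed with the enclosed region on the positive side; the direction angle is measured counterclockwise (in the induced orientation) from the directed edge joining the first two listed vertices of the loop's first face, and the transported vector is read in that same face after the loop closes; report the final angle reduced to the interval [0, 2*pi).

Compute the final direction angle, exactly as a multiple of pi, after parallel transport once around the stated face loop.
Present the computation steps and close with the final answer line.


enclosed vertex P3: corner angles sum to (8/3)*pi, defect = 2*pi - (8/3)*pi = (-2/3)*pi
final direction = starting direction + enclosed defect total, reduced mod 2*pi (induced orientation)
final angle = (3/2)*pi - (2/3)*pi = (5/6)*pi (mod 2*pi)

Answer: final direction angle = (5/6)*pi


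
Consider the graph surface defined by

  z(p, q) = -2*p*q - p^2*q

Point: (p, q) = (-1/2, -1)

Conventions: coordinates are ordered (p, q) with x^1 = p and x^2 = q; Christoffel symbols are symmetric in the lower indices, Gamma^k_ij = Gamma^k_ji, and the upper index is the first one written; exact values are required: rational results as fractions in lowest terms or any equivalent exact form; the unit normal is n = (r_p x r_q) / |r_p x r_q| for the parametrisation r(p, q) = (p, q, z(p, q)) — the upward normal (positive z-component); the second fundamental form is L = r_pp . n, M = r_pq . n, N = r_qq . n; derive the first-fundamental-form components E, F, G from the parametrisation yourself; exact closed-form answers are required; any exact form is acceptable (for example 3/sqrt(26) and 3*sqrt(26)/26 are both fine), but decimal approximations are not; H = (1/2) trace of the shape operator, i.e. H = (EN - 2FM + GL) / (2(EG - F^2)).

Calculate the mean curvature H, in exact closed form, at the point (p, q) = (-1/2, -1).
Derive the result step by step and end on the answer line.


z_p = 1, z_q = 3/4, z_pp = 2, z_pq = -1, z_qq = 0
E = 2, F = 3/4, G = 25/16; answer radicand W^2 = 41/16
unnormalised second-form numerators: l = 2, m = -1, n = 0; L = l/sqrt(41/16), and similarly M = m/sqrt(W^2), N = n/sqrt(W^2)
H = (E*n - 2*F*m + G*l) / (2*(EG - F^2)*sqrt(W^2)); E*n - 2*F*m + G*l = 37/8, EG - F^2 = 41/16, so H = (37/41)/sqrt(41/16)

Answer: H = 148*sqrt(41)/1681


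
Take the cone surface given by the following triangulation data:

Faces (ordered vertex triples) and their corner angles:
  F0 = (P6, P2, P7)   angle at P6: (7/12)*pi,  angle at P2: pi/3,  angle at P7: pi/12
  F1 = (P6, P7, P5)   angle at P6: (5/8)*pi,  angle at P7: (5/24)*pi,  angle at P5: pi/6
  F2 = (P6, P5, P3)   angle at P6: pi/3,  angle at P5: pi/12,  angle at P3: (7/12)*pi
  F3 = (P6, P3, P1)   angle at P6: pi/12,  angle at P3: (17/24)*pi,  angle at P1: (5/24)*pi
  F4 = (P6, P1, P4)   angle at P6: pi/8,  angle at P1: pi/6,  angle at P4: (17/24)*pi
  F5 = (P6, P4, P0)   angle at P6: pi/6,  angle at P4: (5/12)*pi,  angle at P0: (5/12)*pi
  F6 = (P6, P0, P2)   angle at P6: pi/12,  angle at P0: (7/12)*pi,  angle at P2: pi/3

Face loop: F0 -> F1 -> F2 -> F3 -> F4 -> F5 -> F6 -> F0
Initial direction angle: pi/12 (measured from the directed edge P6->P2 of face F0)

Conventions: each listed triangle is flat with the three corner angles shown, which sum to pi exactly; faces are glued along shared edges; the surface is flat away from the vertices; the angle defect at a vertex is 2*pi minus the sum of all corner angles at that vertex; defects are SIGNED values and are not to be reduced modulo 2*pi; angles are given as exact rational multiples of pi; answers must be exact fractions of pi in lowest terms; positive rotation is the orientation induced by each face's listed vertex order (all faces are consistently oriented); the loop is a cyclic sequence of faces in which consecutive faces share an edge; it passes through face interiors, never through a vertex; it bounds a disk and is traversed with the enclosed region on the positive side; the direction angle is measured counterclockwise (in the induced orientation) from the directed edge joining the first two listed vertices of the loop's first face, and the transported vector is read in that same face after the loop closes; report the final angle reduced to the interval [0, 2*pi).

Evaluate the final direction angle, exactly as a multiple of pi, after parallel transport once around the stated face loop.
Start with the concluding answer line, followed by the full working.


Answer: final direction angle = pi/12

enclosed vertex P6: corner angles sum to 2*pi, defect = 2*pi - 2*pi = 0
summing the enclosed defects onto the initial angle, mod 2*pi in the induced orientation:
final angle = pi/12 + 0 = pi/12 (mod 2*pi)


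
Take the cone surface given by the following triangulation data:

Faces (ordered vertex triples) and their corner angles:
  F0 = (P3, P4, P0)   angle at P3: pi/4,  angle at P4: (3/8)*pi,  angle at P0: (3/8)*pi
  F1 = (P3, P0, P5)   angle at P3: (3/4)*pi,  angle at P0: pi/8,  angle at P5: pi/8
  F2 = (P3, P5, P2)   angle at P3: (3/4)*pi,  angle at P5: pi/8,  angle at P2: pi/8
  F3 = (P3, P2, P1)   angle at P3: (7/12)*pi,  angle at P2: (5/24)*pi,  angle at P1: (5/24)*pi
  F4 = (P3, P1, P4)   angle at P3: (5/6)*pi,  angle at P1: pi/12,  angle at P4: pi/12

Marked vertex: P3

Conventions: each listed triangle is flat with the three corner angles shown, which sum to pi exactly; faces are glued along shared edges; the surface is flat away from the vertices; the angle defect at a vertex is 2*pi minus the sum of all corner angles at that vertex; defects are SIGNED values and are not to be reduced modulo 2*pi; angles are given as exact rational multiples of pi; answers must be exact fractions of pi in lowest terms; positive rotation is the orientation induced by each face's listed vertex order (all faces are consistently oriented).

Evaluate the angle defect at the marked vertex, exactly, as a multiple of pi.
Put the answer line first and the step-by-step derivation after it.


Answer: defect(P3) = (-7/6)*pi

Sum of corner angles at P3: (19/6)*pi
defect = 2*pi - (19/6)*pi


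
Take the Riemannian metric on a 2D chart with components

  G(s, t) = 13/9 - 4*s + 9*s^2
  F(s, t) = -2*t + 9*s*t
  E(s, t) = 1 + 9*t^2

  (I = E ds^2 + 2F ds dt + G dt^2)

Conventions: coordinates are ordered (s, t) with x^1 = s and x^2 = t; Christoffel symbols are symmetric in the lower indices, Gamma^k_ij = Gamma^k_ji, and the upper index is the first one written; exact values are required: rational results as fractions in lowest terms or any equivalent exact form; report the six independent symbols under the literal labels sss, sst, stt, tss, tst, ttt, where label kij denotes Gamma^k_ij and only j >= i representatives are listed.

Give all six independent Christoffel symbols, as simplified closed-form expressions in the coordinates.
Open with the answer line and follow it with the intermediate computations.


Answer: Gamma_sss = 0, Gamma_sst = 81*t/(81*s^2 - 36*s + 81*t^2 + 13), Gamma_stt = 0, Gamma_tss = 0, Gamma_tst = (81*s - 18)/(81*s^2 - 36*s + 81*t^2 + 13), Gamma_ttt = 0

E = 1 + 9*t^2; F = -2*t + 9*s*t; G = 13/9 - 4*s + 9*s^2
Gamma^k_ij = (1/2) g^{kl} (d_i g_jl + d_j g_il - d_l g_ij), with g^inv = (1/(EG-F^2)) [[G, -F], [-F, E]]
first partials: E_s = 0, E_t = 18*t, F_s = 9*t, F_t = -2 + 9*s, G_s = -4 + 18*s, G_t = 0
D = EG - F^2 = 13/9 - 4*s + 9*t^2 + 9*s^2
expanded: Gamma^s_ss = (G E_s - 2F F_s + F E_t)/(2D), Gamma^s_st = (G E_t - F G_s)/(2D), Gamma^s_tt = (2G F_t - G G_s - F G_t)/(2D), Gamma^t_ss = (2E F_s - E E_t - F E_s)/(2D), Gamma^t_st = (E G_s - F E_t)/(2D), Gamma^t_tt = (E G_t - 2F F_t + F G_s)/(2D); substitute and cancel common factors


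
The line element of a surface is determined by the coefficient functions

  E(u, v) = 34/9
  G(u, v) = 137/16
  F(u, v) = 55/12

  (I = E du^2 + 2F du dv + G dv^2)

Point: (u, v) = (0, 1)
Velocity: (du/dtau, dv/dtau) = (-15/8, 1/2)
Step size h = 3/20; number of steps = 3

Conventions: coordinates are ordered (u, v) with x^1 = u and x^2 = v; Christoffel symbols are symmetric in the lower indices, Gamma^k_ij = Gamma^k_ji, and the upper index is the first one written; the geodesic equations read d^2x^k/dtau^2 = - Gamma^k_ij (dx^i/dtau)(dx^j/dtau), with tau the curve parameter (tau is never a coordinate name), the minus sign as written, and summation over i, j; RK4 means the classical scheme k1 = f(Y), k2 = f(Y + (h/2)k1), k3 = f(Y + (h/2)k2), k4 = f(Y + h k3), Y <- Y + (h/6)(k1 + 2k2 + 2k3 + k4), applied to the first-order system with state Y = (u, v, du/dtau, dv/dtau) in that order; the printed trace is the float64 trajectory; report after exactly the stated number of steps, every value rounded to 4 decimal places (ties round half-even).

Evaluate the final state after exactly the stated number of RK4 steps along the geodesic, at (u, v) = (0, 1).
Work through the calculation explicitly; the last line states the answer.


f(Y) = (du/dtau, dv/dtau, -Gamma^u_ij Y'^i Y'^j, -Gamma^v_ij Y'^i Y'^j) with the Gammas evaluated at the stage position; h = 0.150000; intermediate values shown to 6 dp
step 0: u = 0.0000, v = 1.0000, du/dtau = -1.8750, dv/dtau = 0.5000
step 1:
  k1: at (u, v) = (0.000000, 1.000000), (du/dtau, dv/dtau) = (-1.875000, 0.500000); Gamma_uuu = 0.000000, Gamma_uuv = 0.000000, Gamma_uvv = 0.000000, Gamma_vuu = 0.000000, Gamma_vuv = 0.000000, Gamma_vvv = 0.000000; k1 = (-1.875000, 0.500000, 0.000000, 0.000000)
  k2: at (u, v) = (-0.140625, 1.037500), (du/dtau, dv/dtau) = (-1.875000, 0.500000); Gamma_uuu = 0.000000, Gamma_uuv = 0.000000, Gamma_uvv = 0.000000, Gamma_vuu = 0.000000, Gamma_vuv = 0.000000, Gamma_vvv = 0.000000; k2 = (-1.875000, 0.500000, 0.000000, 0.000000)
  k3: at (u, v) = (-0.140625, 1.037500), (du/dtau, dv/dtau) = (-1.875000, 0.500000); Gamma_uuu = 0.000000, Gamma_uuv = 0.000000, Gamma_uvv = 0.000000, Gamma_vuu = 0.000000, Gamma_vuv = 0.000000, Gamma_vvv = 0.000000; k3 = (-1.875000, 0.500000, 0.000000, 0.000000)
  k4: at (u, v) = (-0.281250, 1.075000), (du/dtau, dv/dtau) = (-1.875000, 0.500000); Gamma_uuu = 0.000000, Gamma_uuv = 0.000000, Gamma_uvv = 0.000000, Gamma_vuu = 0.000000, Gamma_vuv = 0.000000, Gamma_vvv = 0.000000; k4 = (-1.875000, 0.500000, 0.000000, 0.000000)
  Y <- Y + (h/6)(k1 + 2k2 + 2k3 + k4): u = -0.2812, v = 1.0750, du/dtau = -1.8750, dv/dtau = 0.5000
step 2:
  k1: at (u, v) = (-0.281250, 1.075000), (du/dtau, dv/dtau) = (-1.875000, 0.500000); Gamma_uuu = 0.000000, Gamma_uuv = 0.000000, Gamma_uvv = 0.000000, Gamma_vuu = 0.000000, Gamma_vuv = 0.000000, Gamma_vvv = 0.000000; k1 = (-1.875000, 0.500000, 0.000000, 0.000000)
  k2: at (u, v) = (-0.421875, 1.112500), (du/dtau, dv/dtau) = (-1.875000, 0.500000); Gamma_uuu = 0.000000, Gamma_uuv = 0.000000, Gamma_uvv = 0.000000, Gamma_vuu = 0.000000, Gamma_vuv = 0.000000, Gamma_vvv = 0.000000; k2 = (-1.875000, 0.500000, 0.000000, 0.000000)
  k3: at (u, v) = (-0.421875, 1.112500), (du/dtau, dv/dtau) = (-1.875000, 0.500000); Gamma_uuu = 0.000000, Gamma_uuv = 0.000000, Gamma_uvv = 0.000000, Gamma_vuu = 0.000000, Gamma_vuv = 0.000000, Gamma_vvv = 0.000000; k3 = (-1.875000, 0.500000, 0.000000, 0.000000)
  k4: at (u, v) = (-0.562500, 1.150000), (du/dtau, dv/dtau) = (-1.875000, 0.500000); Gamma_uuu = 0.000000, Gamma_uuv = 0.000000, Gamma_uvv = 0.000000, Gamma_vuu = 0.000000, Gamma_vuv = 0.000000, Gamma_vvv = 0.000000; k4 = (-1.875000, 0.500000, 0.000000, 0.000000)
  Y <- Y + (h/6)(k1 + 2k2 + 2k3 + k4): u = -0.5625, v = 1.1500, du/dtau = -1.8750, dv/dtau = 0.5000
step 3:
  k1: at (u, v) = (-0.562500, 1.150000), (du/dtau, dv/dtau) = (-1.875000, 0.500000); Gamma_uuu = 0.000000, Gamma_uuv = 0.000000, Gamma_uvv = 0.000000, Gamma_vuu = 0.000000, Gamma_vuv = 0.000000, Gamma_vvv = 0.000000; k1 = (-1.875000, 0.500000, 0.000000, 0.000000)
  k2: at (u, v) = (-0.703125, 1.187500), (du/dtau, dv/dtau) = (-1.875000, 0.500000); Gamma_uuu = 0.000000, Gamma_uuv = 0.000000, Gamma_uvv = 0.000000, Gamma_vuu = 0.000000, Gamma_vuv = 0.000000, Gamma_vvv = 0.000000; k2 = (-1.875000, 0.500000, 0.000000, 0.000000)
  k3: at (u, v) = (-0.703125, 1.187500), (du/dtau, dv/dtau) = (-1.875000, 0.500000); Gamma_uuu = 0.000000, Gamma_uuv = 0.000000, Gamma_uvv = 0.000000, Gamma_vuu = 0.000000, Gamma_vuv = 0.000000, Gamma_vvv = 0.000000; k3 = (-1.875000, 0.500000, 0.000000, 0.000000)
  k4: at (u, v) = (-0.843750, 1.225000), (du/dtau, dv/dtau) = (-1.875000, 0.500000); Gamma_uuu = 0.000000, Gamma_uuv = 0.000000, Gamma_uvv = 0.000000, Gamma_vuu = 0.000000, Gamma_vuv = 0.000000, Gamma_vvv = 0.000000; k4 = (-1.875000, 0.500000, 0.000000, 0.000000)
  Y <- Y + (h/6)(k1 + 2k2 + 2k3 + k4): u = -0.8438, v = 1.2250, du/dtau = -1.8750, dv/dtau = 0.5000

Answer: u = -0.8438, v = 1.2250, du/dtau = -1.8750, dv/dtau = 0.5000


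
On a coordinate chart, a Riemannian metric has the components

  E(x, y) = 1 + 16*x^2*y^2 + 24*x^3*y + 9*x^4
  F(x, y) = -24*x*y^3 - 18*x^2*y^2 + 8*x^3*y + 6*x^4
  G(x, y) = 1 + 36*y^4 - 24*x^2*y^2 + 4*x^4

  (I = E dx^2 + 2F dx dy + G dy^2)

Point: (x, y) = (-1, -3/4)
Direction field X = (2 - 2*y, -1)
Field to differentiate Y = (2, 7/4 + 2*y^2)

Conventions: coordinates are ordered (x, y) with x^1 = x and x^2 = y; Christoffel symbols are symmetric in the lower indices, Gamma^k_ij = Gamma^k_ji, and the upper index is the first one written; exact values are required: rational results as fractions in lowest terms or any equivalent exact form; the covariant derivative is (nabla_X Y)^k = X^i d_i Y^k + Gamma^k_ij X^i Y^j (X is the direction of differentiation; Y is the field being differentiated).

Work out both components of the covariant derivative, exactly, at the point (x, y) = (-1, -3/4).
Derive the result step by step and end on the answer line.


E = 37, F = -33/4, G = 185/64 at the point
E_x = -108, E_y = -48, F_x = -93/8, F_y = 119/2, G_x = 11, G_y = -99/4
EG - F^2 = 2489/64;  g^inv = (64/2489) * [[185/64, 33/4], [33/4, 37]]
first-kind symbols [ij,l] = (1/2)(d_i g_jl + d_j g_il - d_l g_ij): [xx,x] = E_x/2 = -54, [xx,y] = F_x - E_y/2 = 99/8, [xy,x] = E_y/2 = -24, [xy,y] = G_x/2 = 11/2, [yy,x] = F_y - G_x/2 = 54, [yy,y] = G_y/2 = -99/8
Gamma^x_ij = (G*[ij,x] - F*[ij,y])/(EG - F^2), Gamma^y_ij = (E*[ij,y] - F*[ij,x])/(EG - F^2)
Gamma_xxx = -3456/2489, Gamma_xxy = -1536/2489, Gamma_xyy = 3456/2489, Gamma_yxx = 792/2489, Gamma_yxy = 352/2489, Gamma_yyy = -792/2489
X = (7/2, -1), Y = (2, 23/8) at the point

Answer: (nabla_X Y)^x = -2448/131, (nabla_X Y)^y = 954/131


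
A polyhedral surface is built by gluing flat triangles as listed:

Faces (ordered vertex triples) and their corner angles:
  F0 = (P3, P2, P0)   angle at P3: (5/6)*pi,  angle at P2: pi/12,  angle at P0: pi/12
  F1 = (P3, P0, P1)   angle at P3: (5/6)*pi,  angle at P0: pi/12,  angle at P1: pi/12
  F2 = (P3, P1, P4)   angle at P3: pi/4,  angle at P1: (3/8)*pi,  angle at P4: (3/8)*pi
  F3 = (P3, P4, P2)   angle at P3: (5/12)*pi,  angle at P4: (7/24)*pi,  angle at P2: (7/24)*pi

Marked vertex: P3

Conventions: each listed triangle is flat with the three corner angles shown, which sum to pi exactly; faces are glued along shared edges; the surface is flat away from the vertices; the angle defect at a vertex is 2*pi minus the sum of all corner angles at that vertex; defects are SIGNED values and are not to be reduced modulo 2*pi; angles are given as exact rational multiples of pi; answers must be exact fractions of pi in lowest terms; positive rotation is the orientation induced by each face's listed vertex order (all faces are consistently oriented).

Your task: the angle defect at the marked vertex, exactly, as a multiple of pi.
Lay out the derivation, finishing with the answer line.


Sum of corner angles at P3: (7/3)*pi
defect = 2*pi - (7/3)*pi

Answer: defect(P3) = -pi/3


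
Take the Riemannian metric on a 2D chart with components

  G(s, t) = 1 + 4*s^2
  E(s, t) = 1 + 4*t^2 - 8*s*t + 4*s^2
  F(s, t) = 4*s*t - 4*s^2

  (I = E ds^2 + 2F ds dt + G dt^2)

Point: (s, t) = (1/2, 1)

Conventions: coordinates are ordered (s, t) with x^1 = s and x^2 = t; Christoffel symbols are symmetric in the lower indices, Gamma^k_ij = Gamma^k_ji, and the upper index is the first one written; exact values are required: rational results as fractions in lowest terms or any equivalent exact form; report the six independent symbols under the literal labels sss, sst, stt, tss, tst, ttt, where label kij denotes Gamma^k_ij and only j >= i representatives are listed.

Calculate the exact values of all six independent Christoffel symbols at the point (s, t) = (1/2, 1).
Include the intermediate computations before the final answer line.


E = 2, F = 1, G = 2 at the point
E_s = -4, E_t = 4, F_s = 0, F_t = 2, G_s = 4, G_t = 0
EG - F^2 = 3;  g^inv = (1/3) * [[2, -1], [-1, 2]]
first-kind symbols [ij,l] = (1/2)(d_i g_jl + d_j g_il - d_l g_ij): [ss,s] = E_s/2 = -2, [ss,t] = F_s - E_t/2 = -2, [st,s] = E_t/2 = 2, [st,t] = G_s/2 = 2, [tt,s] = F_t - G_s/2 = 0, [tt,t] = G_t/2 = 0
Gamma^s_ij = (G*[ij,s] - F*[ij,t])/(EG - F^2), Gamma^t_ij = (E*[ij,t] - F*[ij,s])/(EG - F^2)

Answer: Gamma_sss = -2/3, Gamma_sst = 2/3, Gamma_stt = 0, Gamma_tss = -2/3, Gamma_tst = 2/3, Gamma_ttt = 0


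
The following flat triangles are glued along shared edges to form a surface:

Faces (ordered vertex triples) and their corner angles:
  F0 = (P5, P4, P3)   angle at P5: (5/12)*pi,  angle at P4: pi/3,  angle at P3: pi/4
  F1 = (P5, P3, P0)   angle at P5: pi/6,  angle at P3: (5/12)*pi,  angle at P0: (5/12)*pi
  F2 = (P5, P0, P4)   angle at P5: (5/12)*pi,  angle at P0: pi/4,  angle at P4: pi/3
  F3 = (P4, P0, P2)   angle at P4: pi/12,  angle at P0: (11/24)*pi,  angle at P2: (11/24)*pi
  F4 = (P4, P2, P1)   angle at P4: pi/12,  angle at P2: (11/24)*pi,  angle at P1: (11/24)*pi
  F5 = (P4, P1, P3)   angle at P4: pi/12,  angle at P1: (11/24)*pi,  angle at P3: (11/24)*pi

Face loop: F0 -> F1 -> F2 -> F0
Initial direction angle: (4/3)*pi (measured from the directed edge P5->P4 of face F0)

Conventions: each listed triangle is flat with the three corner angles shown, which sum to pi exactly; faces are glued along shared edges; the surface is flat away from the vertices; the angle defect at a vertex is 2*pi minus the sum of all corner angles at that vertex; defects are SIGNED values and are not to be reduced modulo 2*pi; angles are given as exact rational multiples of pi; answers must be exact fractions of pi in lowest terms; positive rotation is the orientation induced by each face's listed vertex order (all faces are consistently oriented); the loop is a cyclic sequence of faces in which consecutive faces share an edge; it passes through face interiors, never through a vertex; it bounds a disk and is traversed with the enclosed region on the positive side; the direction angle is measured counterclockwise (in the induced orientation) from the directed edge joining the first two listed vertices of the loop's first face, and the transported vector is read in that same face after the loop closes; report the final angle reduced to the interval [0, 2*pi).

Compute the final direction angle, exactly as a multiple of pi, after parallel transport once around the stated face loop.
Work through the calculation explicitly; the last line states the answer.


enclosed vertex P5: corner angles sum to pi, defect = 2*pi - pi = pi
transport around the loop rotates by the sum of enclosed defects; add to the initial angle mod 2*pi
final angle = (4/3)*pi + pi = pi/3 (mod 2*pi)

Answer: final direction angle = pi/3
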